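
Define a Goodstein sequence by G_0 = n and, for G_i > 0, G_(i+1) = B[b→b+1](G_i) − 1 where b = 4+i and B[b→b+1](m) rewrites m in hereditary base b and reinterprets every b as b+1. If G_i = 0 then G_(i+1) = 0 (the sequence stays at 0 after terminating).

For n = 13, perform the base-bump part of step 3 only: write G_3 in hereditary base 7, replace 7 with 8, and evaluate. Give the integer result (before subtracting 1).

step 0: 13 = 3·4 + 1; sub 5 for 4: 3·5 + 1; = 16; G_1 = 16−1 = 15
step 1: 15 = 3·5; sub 6 for 5: 3·6; = 18; G_2 = 18−1 = 17
step 2: 17 = 2·6 + 5; sub 7 for 6: 2·7 + 5; = 19; G_3 = 19−1 = 18
step 3: 18 = 2·7 + 4; sub 8 for 7: 2·8 + 4; = 20; G_4 = 20−1 = 19

20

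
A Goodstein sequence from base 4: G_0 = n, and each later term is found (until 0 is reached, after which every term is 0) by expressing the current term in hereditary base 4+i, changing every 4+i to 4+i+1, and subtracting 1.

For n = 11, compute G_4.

G_0 = 11. HB_4(11) = 2·4 + 3. Bump = 13. G_1 = 12.
G_1 = 12. HB_5(12) = 2·5 + 2. Bump = 14. G_2 = 13.
G_2 = 13. HB_6(13) = 2·6 + 1. Bump = 15. G_3 = 14.
G_3 = 14. HB_7(14) = 2·7. Bump = 16. G_4 = 15.

15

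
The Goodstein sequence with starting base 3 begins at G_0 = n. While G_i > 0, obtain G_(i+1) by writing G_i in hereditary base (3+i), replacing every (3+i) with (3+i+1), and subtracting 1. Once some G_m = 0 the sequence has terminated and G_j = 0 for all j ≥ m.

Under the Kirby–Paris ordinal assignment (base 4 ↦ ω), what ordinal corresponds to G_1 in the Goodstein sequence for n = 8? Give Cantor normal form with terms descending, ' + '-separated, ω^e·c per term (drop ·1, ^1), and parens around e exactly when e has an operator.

ω·2 + 1

G_0 = 8. HB_3(8) = 2·3 + 2. Bump = 10. G_1 = 9.
G_1 = 9. HB_4(9) = 2·4 + 1. Bump = 11. G_2 = 10.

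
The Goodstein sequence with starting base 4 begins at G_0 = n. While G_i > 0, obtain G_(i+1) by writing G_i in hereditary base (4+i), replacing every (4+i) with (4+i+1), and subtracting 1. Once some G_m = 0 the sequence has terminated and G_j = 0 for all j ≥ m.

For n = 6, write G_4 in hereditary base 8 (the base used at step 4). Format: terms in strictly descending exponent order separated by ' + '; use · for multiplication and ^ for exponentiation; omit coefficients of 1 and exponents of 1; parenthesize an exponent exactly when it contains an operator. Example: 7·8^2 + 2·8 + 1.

5

G_0 = 6. HB_4(6) = 4 + 2. Bump = 7. G_1 = 6.
G_1 = 6. HB_5(6) = 5 + 1. Bump = 7. G_2 = 6.
G_2 = 6. HB_6(6) = 6. Bump = 7. G_3 = 6.
G_3 = 6. HB_7(6) = 6. Bump = 6. G_4 = 5.
G_4 = 5. HB_8(5) = 5. Bump = 5. G_5 = 4.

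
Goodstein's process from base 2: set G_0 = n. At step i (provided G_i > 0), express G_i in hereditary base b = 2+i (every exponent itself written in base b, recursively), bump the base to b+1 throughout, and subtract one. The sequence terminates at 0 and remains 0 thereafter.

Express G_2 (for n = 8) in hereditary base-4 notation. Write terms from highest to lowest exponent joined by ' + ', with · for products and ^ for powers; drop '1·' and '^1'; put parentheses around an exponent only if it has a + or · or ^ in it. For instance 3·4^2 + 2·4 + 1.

2·4^4 + 2·4^2 + 2·4 + 1

G_0 = 8. HB_2(8) = 2^(2 + 1). Bump = 81. G_1 = 80.
G_1 = 80. HB_3(80) = 2·3^3 + 2·3^2 + 2·3 + 2. Bump = 554. G_2 = 553.
G_2 = 553. HB_4(553) = 2·4^4 + 2·4^2 + 2·4 + 1. Bump = 6311. G_3 = 6310.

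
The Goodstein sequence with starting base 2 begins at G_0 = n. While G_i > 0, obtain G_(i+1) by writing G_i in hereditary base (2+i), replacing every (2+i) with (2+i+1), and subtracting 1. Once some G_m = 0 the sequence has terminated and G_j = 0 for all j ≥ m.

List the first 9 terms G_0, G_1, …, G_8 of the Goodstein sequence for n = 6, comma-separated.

6, 29, 257, 3125, 46655, 98039, 187243, 332147, 555551

step 0: 6 = 2^2 + 2; sub 3 for 2: 3^3 + 3; = 30; G_1 = 30−1 = 29
step 1: 29 = 3^3 + 2; sub 4 for 3: 4^4 + 2; = 258; G_2 = 258−1 = 257
step 2: 257 = 4^4 + 1; sub 5 for 4: 5^5 + 1; = 3126; G_3 = 3126−1 = 3125
step 3: 3125 = 5^5; sub 6 for 5: 6^6; = 46656; G_4 = 46656−1 = 46655
step 4: 46655 = 5·6^5 + 5·6^4 + 5·6^3 + 5·6^2 + 5·6 + 5; sub 7 for 6: 5·7^5 + 5·7^4 + 5·7^3 + 5·7^2 + 5·7 + 5; = 98040; G_5 = 98040−1 = 98039
step 5: 98039 = 5·7^5 + 5·7^4 + 5·7^3 + 5·7^2 + 5·7 + 4; sub 8 for 7: 5·8^5 + 5·8^4 + 5·8^3 + 5·8^2 + 5·8 + 4; = 187244; G_6 = 187244−1 = 187243
step 6: 187243 = 5·8^5 + 5·8^4 + 5·8^3 + 5·8^2 + 5·8 + 3; sub 9 for 8: 5·9^5 + 5·9^4 + 5·9^3 + 5·9^2 + 5·9 + 3; = 332148; G_7 = 332148−1 = 332147
step 7: 332147 = 5·9^5 + 5·9^4 + 5·9^3 + 5·9^2 + 5·9 + 2; sub 10 for 9: 5·10^5 + 5·10^4 + 5·10^3 + 5·10^2 + 5·10 + 2; = 555552; G_8 = 555552−1 = 555551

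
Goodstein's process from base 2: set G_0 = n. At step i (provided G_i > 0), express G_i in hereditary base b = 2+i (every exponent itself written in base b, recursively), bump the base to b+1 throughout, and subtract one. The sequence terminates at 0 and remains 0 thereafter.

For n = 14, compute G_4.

326591

14 —HB2→ 2^(2 + 1) + 2^2 + 2 —bump→ 3^(3 + 1) + 3^3 + 3 = 111 —(−1)→ 110
110 —HB3→ 3^(3 + 1) + 3^3 + 2 —bump→ 4^(4 + 1) + 4^4 + 2 = 1282 —(−1)→ 1281
1281 —HB4→ 4^(4 + 1) + 4^4 + 1 —bump→ 5^(5 + 1) + 5^5 + 1 = 18751 —(−1)→ 18750
18750 —HB5→ 5^(5 + 1) + 5^5 —bump→ 6^(6 + 1) + 6^6 = 326592 —(−1)→ 326591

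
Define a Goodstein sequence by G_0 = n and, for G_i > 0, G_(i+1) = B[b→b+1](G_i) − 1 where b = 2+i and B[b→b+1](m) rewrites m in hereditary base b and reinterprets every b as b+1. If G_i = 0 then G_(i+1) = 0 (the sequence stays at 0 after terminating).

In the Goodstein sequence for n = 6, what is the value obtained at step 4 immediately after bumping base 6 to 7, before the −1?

6 —HB2→ 2^2 + 2 —bump→ 3^3 + 3 = 30 —(−1)→ 29
29 —HB3→ 3^3 + 2 —bump→ 4^4 + 2 = 258 —(−1)→ 257
257 —HB4→ 4^4 + 1 —bump→ 5^5 + 1 = 3126 —(−1)→ 3125
3125 —HB5→ 5^5 —bump→ 6^6 = 46656 —(−1)→ 46655
46655 —HB6→ 5·6^5 + 5·6^4 + 5·6^3 + 5·6^2 + 5·6 + 5 —bump→ 5·7^5 + 5·7^4 + 5·7^3 + 5·7^2 + 5·7 + 5 = 98040 —(−1)→ 98039

98040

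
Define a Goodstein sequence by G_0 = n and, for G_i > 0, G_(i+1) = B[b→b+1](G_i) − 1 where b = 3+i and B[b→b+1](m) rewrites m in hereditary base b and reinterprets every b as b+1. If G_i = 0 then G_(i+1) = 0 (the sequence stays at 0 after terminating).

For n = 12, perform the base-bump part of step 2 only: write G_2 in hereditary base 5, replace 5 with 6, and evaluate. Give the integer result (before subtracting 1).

38

G_0=12  [base 3] 3^2 + 3  →[3↦4]→  4^2 + 4 = 20  −1 ⇒ G_1=19
G_1=19  [base 4] 4^2 + 3  →[4↦5]→  5^2 + 3 = 28  −1 ⇒ G_2=27
G_2=27  [base 5] 5^2 + 2  →[5↦6]→  6^2 + 2 = 38  −1 ⇒ G_3=37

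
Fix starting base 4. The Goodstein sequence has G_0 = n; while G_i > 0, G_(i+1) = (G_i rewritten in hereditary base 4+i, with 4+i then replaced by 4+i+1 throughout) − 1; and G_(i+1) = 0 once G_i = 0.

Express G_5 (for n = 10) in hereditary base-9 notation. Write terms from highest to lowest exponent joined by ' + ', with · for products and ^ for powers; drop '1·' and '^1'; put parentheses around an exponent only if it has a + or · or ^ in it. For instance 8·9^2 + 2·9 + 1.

9 + 4

[0] 10 ≡ 2·4 + 2 (base 4). Lift 5: 12. −1: 11.
[1] 11 ≡ 2·5 + 1 (base 5). Lift 6: 13. −1: 12.
[2] 12 ≡ 2·6 (base 6). Lift 7: 14. −1: 13.
[3] 13 ≡ 7 + 6 (base 7). Lift 8: 14. −1: 13.
[4] 13 ≡ 8 + 5 (base 8). Lift 9: 14. −1: 13.
[5] 13 ≡ 9 + 4 (base 9). Lift 10: 14. −1: 13.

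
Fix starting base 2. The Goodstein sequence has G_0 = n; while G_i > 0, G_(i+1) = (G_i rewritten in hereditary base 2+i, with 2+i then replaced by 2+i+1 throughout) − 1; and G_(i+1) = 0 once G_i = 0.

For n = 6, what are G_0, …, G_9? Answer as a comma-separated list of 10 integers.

(0) 6|_2 = 2^2 + 2 ↦ 3^3 + 3|_3 = 30 ⇒ 29
(1) 29|_3 = 3^3 + 2 ↦ 4^4 + 2|_4 = 258 ⇒ 257
(2) 257|_4 = 4^4 + 1 ↦ 5^5 + 1|_5 = 3126 ⇒ 3125
(3) 3125|_5 = 5^5 ↦ 6^6|_6 = 46656 ⇒ 46655
(4) 46655|_6 = 5·6^5 + 5·6^4 + 5·6^3 + 5·6^2 + 5·6 + 5 ↦ 5·7^5 + 5·7^4 + 5·7^3 + 5·7^2 + 5·7 + 5|_7 = 98040 ⇒ 98039
(5) 98039|_7 = 5·7^5 + 5·7^4 + 5·7^3 + 5·7^2 + 5·7 + 4 ↦ 5·8^5 + 5·8^4 + 5·8^3 + 5·8^2 + 5·8 + 4|_8 = 187244 ⇒ 187243
(6) 187243|_8 = 5·8^5 + 5·8^4 + 5·8^3 + 5·8^2 + 5·8 + 3 ↦ 5·9^5 + 5·9^4 + 5·9^3 + 5·9^2 + 5·9 + 3|_9 = 332148 ⇒ 332147
(7) 332147|_9 = 5·9^5 + 5·9^4 + 5·9^3 + 5·9^2 + 5·9 + 2 ↦ 5·10^5 + 5·10^4 + 5·10^3 + 5·10^2 + 5·10 + 2|_10 = 555552 ⇒ 555551
(8) 555551|_10 = 5·10^5 + 5·10^4 + 5·10^3 + 5·10^2 + 5·10 + 1 ↦ 5·11^5 + 5·11^4 + 5·11^3 + 5·11^2 + 5·11 + 1|_11 = 885776 ⇒ 885775

6, 29, 257, 3125, 46655, 98039, 187243, 332147, 555551, 885775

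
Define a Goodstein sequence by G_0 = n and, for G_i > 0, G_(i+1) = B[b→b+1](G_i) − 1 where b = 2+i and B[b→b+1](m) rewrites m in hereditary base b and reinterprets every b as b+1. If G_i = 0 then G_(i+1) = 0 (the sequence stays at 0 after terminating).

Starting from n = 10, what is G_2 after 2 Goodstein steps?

1025

[0] 10 ≡ 2^(2 + 1) + 2 (base 2). Lift 3: 84. −1: 83.
[1] 83 ≡ 3^(3 + 1) + 2 (base 3). Lift 4: 1026. −1: 1025.
[2] 1025 ≡ 4^(4 + 1) + 1 (base 4). Lift 5: 15626. −1: 15625.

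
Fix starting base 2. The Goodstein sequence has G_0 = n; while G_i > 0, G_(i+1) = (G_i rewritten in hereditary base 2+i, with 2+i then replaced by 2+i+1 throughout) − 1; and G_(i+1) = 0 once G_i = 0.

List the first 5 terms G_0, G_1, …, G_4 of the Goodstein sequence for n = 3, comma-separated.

i=0: 3 = 2 + 1 (b=2); 2→3: 3 + 1 = 4; 4−1 = 3
i=1: 3 = 3 (b=3); 3→4: 4 = 4; 4−1 = 3
i=2: 3 = 3 (b=4); 4→5: 3 = 3; 3−1 = 2
i=3: 2 = 2 (b=5); 5→6: 2 = 2; 2−1 = 1

3, 3, 3, 2, 1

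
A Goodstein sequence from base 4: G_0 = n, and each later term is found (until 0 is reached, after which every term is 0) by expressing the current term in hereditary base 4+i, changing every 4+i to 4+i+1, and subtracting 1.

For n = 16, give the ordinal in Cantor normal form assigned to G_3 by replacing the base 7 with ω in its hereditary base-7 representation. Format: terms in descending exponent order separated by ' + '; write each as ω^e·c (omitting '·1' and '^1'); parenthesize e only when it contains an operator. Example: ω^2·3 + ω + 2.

ω·4 + 2

base 4: 16 = 4^2; at 5: 5^2 = 25; next = 24
base 5: 24 = 4·5 + 4; at 6: 4·6 + 4 = 28; next = 27
base 6: 27 = 4·6 + 3; at 7: 4·7 + 3 = 31; next = 30
base 7: 30 = 4·7 + 2; at 8: 4·8 + 2 = 34; next = 33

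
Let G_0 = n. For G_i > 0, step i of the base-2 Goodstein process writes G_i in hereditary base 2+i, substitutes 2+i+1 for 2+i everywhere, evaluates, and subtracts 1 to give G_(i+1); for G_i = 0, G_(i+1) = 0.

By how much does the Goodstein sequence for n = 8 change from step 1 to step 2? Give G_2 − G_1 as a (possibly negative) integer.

473

base 2: 8 = 2^(2 + 1); at 3: 3^(3 + 1) = 81; next = 80
base 3: 80 = 2·3^3 + 2·3^2 + 2·3 + 2; at 4: 2·4^4 + 2·4^2 + 2·4 + 2 = 554; next = 553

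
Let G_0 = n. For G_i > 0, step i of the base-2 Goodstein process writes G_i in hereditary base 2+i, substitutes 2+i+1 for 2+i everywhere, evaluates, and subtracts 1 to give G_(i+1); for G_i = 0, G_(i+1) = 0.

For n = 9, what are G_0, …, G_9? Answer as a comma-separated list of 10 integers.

9, 81, 1023, 9842, 140743, 2471826, 50333399, 1162263921, 30000003325, 855935016215

G_0 = 9. HB_2(9) = 2^(2 + 1) + 1. Bump = 82. G_1 = 81.
G_1 = 81. HB_3(81) = 3^(3 + 1). Bump = 1024. G_2 = 1023.
G_2 = 1023. HB_4(1023) = 3·4^4 + 3·4^3 + 3·4^2 + 3·4 + 3. Bump = 9843. G_3 = 9842.
G_3 = 9842. HB_5(9842) = 3·5^5 + 3·5^3 + 3·5^2 + 3·5 + 2. Bump = 140744. G_4 = 140743.
G_4 = 140743. HB_6(140743) = 3·6^6 + 3·6^3 + 3·6^2 + 3·6 + 1. Bump = 2471827. G_5 = 2471826.
G_5 = 2471826. HB_7(2471826) = 3·7^7 + 3·7^3 + 3·7^2 + 3·7. Bump = 50333400. G_6 = 50333399.
G_6 = 50333399. HB_8(50333399) = 3·8^8 + 3·8^3 + 3·8^2 + 2·8 + 7. Bump = 1162263922. G_7 = 1162263921.
G_7 = 1162263921. HB_9(1162263921) = 3·9^9 + 3·9^3 + 3·9^2 + 2·9 + 6. Bump = 30000003326. G_8 = 30000003325.
G_8 = 30000003325. HB_10(30000003325) = 3·10^10 + 3·10^3 + 3·10^2 + 2·10 + 5. Bump = 855935016216. G_9 = 855935016215.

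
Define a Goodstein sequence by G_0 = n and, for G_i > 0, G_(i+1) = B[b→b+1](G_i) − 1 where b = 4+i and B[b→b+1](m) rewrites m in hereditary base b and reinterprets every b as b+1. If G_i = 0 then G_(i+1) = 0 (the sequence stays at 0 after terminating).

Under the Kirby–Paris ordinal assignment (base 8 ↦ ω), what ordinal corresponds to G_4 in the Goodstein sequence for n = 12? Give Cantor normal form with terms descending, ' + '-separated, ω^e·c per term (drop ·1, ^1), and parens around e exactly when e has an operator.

ω·2 + 1

12 —HB4→ 3·4 —bump→ 3·5 = 15 —(−1)→ 14
14 —HB5→ 2·5 + 4 —bump→ 2·6 + 4 = 16 —(−1)→ 15
15 —HB6→ 2·6 + 3 —bump→ 2·7 + 3 = 17 —(−1)→ 16
16 —HB7→ 2·7 + 2 —bump→ 2·8 + 2 = 18 —(−1)→ 17
17 —HB8→ 2·8 + 1 —bump→ 2·9 + 1 = 19 —(−1)→ 18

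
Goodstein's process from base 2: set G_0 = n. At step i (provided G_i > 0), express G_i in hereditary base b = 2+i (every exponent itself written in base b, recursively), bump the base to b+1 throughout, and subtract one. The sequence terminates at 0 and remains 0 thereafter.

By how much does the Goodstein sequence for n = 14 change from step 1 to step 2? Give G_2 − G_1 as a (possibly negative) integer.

14 —HB2→ 2^(2 + 1) + 2^2 + 2 —bump→ 3^(3 + 1) + 3^3 + 3 = 111 —(−1)→ 110
110 —HB3→ 3^(3 + 1) + 3^3 + 2 —bump→ 4^(4 + 1) + 4^4 + 2 = 1282 —(−1)→ 1281

1171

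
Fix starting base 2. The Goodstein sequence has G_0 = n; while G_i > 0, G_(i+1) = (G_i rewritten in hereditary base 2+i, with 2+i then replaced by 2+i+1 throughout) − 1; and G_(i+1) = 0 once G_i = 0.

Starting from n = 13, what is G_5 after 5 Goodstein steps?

5765998

i=0: 13 = 2^(2 + 1) + 2^2 + 1 (b=2); 2→3: 3^(3 + 1) + 3^3 + 1 = 109; 109−1 = 108
i=1: 108 = 3^(3 + 1) + 3^3 (b=3); 3→4: 4^(4 + 1) + 4^4 = 1280; 1280−1 = 1279
i=2: 1279 = 4^(4 + 1) + 3·4^3 + 3·4^2 + 3·4 + 3 (b=4); 4→5: 5^(5 + 1) + 3·5^3 + 3·5^2 + 3·5 + 3 = 16093; 16093−1 = 16092
i=3: 16092 = 5^(5 + 1) + 3·5^3 + 3·5^2 + 3·5 + 2 (b=5); 5→6: 6^(6 + 1) + 3·6^3 + 3·6^2 + 3·6 + 2 = 280712; 280712−1 = 280711
i=4: 280711 = 6^(6 + 1) + 3·6^3 + 3·6^2 + 3·6 + 1 (b=6); 6→7: 7^(7 + 1) + 3·7^3 + 3·7^2 + 3·7 + 1 = 5765999; 5765999−1 = 5765998
i=5: 5765998 = 7^(7 + 1) + 3·7^3 + 3·7^2 + 3·7 (b=7); 7→8: 8^(8 + 1) + 3·8^3 + 3·8^2 + 3·8 = 134219480; 134219480−1 = 134219479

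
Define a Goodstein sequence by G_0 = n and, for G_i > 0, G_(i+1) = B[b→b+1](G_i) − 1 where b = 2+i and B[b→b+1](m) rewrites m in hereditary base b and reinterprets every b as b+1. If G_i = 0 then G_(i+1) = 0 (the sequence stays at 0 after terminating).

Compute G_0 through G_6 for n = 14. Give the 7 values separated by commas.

14, 110, 1281, 18750, 326591, 5862840, 134404971

G_0=14  [base 2] 2^(2 + 1) + 2^2 + 2  →[2↦3]→  3^(3 + 1) + 3^3 + 3 = 111  −1 ⇒ G_1=110
G_1=110  [base 3] 3^(3 + 1) + 3^3 + 2  →[3↦4]→  4^(4 + 1) + 4^4 + 2 = 1282  −1 ⇒ G_2=1281
G_2=1281  [base 4] 4^(4 + 1) + 4^4 + 1  →[4↦5]→  5^(5 + 1) + 5^5 + 1 = 18751  −1 ⇒ G_3=18750
G_3=18750  [base 5] 5^(5 + 1) + 5^5  →[5↦6]→  6^(6 + 1) + 6^6 = 326592  −1 ⇒ G_4=326591
G_4=326591  [base 6] 6^(6 + 1) + 5·6^5 + 5·6^4 + 5·6^3 + 5·6^2 + 5·6 + 5  →[6↦7]→  7^(7 + 1) + 5·7^5 + 5·7^4 + 5·7^3 + 5·7^2 + 5·7 + 5 = 5862841  −1 ⇒ G_5=5862840
G_5=5862840  [base 7] 7^(7 + 1) + 5·7^5 + 5·7^4 + 5·7^3 + 5·7^2 + 5·7 + 4  →[7↦8]→  8^(8 + 1) + 5·8^5 + 5·8^4 + 5·8^3 + 5·8^2 + 5·8 + 4 = 134404972  −1 ⇒ G_6=134404971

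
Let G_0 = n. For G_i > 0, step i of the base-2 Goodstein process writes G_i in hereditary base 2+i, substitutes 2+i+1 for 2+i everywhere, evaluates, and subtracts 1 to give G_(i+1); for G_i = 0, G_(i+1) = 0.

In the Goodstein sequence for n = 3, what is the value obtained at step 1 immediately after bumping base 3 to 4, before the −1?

4

3 —HB2→ 2 + 1 —bump→ 3 + 1 = 4 —(−1)→ 3
3 —HB3→ 3 —bump→ 4 = 4 —(−1)→ 3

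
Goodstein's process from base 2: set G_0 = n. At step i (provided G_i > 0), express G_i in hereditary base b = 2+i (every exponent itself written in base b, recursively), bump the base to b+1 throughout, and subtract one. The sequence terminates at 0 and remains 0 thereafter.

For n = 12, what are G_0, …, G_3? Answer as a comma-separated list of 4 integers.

12, 107, 1065, 15685

G_0 = 12. HB_2(12) = 2^(2 + 1) + 2^2. Bump = 108. G_1 = 107.
G_1 = 107. HB_3(107) = 3^(3 + 1) + 2·3^2 + 2·3 + 2. Bump = 1066. G_2 = 1065.
G_2 = 1065. HB_4(1065) = 4^(4 + 1) + 2·4^2 + 2·4 + 1. Bump = 15686. G_3 = 15685.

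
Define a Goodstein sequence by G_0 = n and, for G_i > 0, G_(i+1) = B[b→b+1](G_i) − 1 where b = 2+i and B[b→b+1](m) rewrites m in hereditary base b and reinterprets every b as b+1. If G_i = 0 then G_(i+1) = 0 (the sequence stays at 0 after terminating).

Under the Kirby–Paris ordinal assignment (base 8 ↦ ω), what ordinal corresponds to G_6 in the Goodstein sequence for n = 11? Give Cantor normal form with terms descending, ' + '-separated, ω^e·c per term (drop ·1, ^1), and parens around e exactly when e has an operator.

ω^ω·7 + ω^7·7 + ω^6·7 + ω^5·7 + ω^4·7 + ω^3·7 + ω^2·7 + ω·7 + 7

G_0 = 11. HB_2(11) = 2^(2 + 1) + 2 + 1. Bump = 85. G_1 = 84.
G_1 = 84. HB_3(84) = 3^(3 + 1) + 3. Bump = 1028. G_2 = 1027.
G_2 = 1027. HB_4(1027) = 4^(4 + 1) + 3. Bump = 15628. G_3 = 15627.
G_3 = 15627. HB_5(15627) = 5^(5 + 1) + 2. Bump = 279938. G_4 = 279937.
G_4 = 279937. HB_6(279937) = 6^(6 + 1) + 1. Bump = 5764802. G_5 = 5764801.
G_5 = 5764801. HB_7(5764801) = 7^(7 + 1). Bump = 134217728. G_6 = 134217727.
G_6 = 134217727. HB_8(134217727) = 7·8^8 + 7·8^7 + 7·8^6 + 7·8^5 + 7·8^4 + 7·8^3 + 7·8^2 + 7·8 + 7. Bump = 2749609303. G_7 = 2749609302.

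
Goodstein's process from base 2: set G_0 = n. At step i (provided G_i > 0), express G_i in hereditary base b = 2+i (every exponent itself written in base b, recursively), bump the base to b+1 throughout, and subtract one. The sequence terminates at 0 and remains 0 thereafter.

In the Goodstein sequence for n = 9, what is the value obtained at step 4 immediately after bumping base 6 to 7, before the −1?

(0) 9|_2 = 2^(2 + 1) + 1 ↦ 3^(3 + 1) + 1|_3 = 82 ⇒ 81
(1) 81|_3 = 3^(3 + 1) ↦ 4^(4 + 1)|_4 = 1024 ⇒ 1023
(2) 1023|_4 = 3·4^4 + 3·4^3 + 3·4^2 + 3·4 + 3 ↦ 3·5^5 + 3·5^3 + 3·5^2 + 3·5 + 3|_5 = 9843 ⇒ 9842
(3) 9842|_5 = 3·5^5 + 3·5^3 + 3·5^2 + 3·5 + 2 ↦ 3·6^6 + 3·6^3 + 3·6^2 + 3·6 + 2|_6 = 140744 ⇒ 140743
(4) 140743|_6 = 3·6^6 + 3·6^3 + 3·6^2 + 3·6 + 1 ↦ 3·7^7 + 3·7^3 + 3·7^2 + 3·7 + 1|_7 = 2471827 ⇒ 2471826

2471827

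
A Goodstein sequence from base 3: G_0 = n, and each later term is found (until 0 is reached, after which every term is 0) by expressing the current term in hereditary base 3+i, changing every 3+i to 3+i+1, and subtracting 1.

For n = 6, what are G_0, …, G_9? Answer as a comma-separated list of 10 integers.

6, 7, 7, 7, 7, 7, 6, 5, 4, 3

G_0=6  [base 3] 2·3  →[3↦4]→  2·4 = 8  −1 ⇒ G_1=7
G_1=7  [base 4] 4 + 3  →[4↦5]→  5 + 3 = 8  −1 ⇒ G_2=7
G_2=7  [base 5] 5 + 2  →[5↦6]→  6 + 2 = 8  −1 ⇒ G_3=7
G_3=7  [base 6] 6 + 1  →[6↦7]→  7 + 1 = 8  −1 ⇒ G_4=7
G_4=7  [base 7] 7  →[7↦8]→  8 = 8  −1 ⇒ G_5=7
G_5=7  [base 8] 7  →[8↦9]→  7 = 7  −1 ⇒ G_6=6
G_6=6  [base 9] 6  →[9↦10]→  6 = 6  −1 ⇒ G_7=5
G_7=5  [base 10] 5  →[10↦11]→  5 = 5  −1 ⇒ G_8=4
G_8=4  [base 11] 4  →[11↦12]→  4 = 4  −1 ⇒ G_9=3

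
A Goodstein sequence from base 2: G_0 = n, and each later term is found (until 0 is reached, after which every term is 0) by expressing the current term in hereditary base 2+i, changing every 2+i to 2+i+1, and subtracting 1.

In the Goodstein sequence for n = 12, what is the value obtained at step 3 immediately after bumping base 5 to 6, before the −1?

280020

(0) 12|_2 = 2^(2 + 1) + 2^2 ↦ 3^(3 + 1) + 3^3|_3 = 108 ⇒ 107
(1) 107|_3 = 3^(3 + 1) + 2·3^2 + 2·3 + 2 ↦ 4^(4 + 1) + 2·4^2 + 2·4 + 2|_4 = 1066 ⇒ 1065
(2) 1065|_4 = 4^(4 + 1) + 2·4^2 + 2·4 + 1 ↦ 5^(5 + 1) + 2·5^2 + 2·5 + 1|_5 = 15686 ⇒ 15685
(3) 15685|_5 = 5^(5 + 1) + 2·5^2 + 2·5 ↦ 6^(6 + 1) + 2·6^2 + 2·6|_6 = 280020 ⇒ 280019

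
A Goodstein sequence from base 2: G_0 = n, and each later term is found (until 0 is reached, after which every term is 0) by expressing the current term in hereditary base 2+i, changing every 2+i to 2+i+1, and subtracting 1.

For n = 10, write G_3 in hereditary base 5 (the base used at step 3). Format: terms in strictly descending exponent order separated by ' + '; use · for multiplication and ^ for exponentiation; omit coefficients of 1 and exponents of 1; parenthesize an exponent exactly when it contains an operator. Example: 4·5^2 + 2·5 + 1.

5^(5 + 1)

10 —HB2→ 2^(2 + 1) + 2 —bump→ 3^(3 + 1) + 3 = 84 —(−1)→ 83
83 —HB3→ 3^(3 + 1) + 2 —bump→ 4^(4 + 1) + 2 = 1026 —(−1)→ 1025
1025 —HB4→ 4^(4 + 1) + 1 —bump→ 5^(5 + 1) + 1 = 15626 —(−1)→ 15625
15625 —HB5→ 5^(5 + 1) —bump→ 6^(6 + 1) = 279936 —(−1)→ 279935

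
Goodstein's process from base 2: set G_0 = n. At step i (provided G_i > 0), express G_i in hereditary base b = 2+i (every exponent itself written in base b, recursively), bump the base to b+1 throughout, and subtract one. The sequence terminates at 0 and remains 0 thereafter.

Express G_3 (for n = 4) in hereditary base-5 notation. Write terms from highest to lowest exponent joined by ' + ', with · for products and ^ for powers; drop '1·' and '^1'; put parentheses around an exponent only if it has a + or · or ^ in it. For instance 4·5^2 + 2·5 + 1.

base 2: 4 = 2^2; at 3: 3^3 = 27; next = 26
base 3: 26 = 2·3^2 + 2·3 + 2; at 4: 2·4^2 + 2·4 + 2 = 42; next = 41
base 4: 41 = 2·4^2 + 2·4 + 1; at 5: 2·5^2 + 2·5 + 1 = 61; next = 60
base 5: 60 = 2·5^2 + 2·5; at 6: 2·6^2 + 2·6 = 84; next = 83

2·5^2 + 2·5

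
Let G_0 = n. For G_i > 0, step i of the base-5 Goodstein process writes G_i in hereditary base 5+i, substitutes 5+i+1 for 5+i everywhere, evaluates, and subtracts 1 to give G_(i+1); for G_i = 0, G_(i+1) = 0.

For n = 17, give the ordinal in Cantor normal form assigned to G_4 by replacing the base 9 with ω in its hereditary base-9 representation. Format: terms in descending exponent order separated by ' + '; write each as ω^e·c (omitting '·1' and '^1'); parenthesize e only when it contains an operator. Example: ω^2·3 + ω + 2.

[0] 17 ≡ 3·5 + 2 (base 5). Lift 6: 20. −1: 19.
[1] 19 ≡ 3·6 + 1 (base 6). Lift 7: 22. −1: 21.
[2] 21 ≡ 3·7 (base 7). Lift 8: 24. −1: 23.
[3] 23 ≡ 2·8 + 7 (base 8). Lift 9: 25. −1: 24.
[4] 24 ≡ 2·9 + 6 (base 9). Lift 10: 26. −1: 25.

ω·2 + 6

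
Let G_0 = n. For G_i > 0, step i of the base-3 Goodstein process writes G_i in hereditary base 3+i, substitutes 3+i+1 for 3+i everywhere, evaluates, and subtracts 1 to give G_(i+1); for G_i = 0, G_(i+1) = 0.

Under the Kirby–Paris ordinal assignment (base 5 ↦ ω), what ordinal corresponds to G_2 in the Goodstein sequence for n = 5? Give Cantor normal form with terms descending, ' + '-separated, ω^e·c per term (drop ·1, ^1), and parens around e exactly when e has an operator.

ω

step 0: 5 = 3 + 2; sub 4 for 3: 4 + 2; = 6; G_1 = 6−1 = 5
step 1: 5 = 4 + 1; sub 5 for 4: 5 + 1; = 6; G_2 = 6−1 = 5
step 2: 5 = 5; sub 6 for 5: 6; = 6; G_3 = 6−1 = 5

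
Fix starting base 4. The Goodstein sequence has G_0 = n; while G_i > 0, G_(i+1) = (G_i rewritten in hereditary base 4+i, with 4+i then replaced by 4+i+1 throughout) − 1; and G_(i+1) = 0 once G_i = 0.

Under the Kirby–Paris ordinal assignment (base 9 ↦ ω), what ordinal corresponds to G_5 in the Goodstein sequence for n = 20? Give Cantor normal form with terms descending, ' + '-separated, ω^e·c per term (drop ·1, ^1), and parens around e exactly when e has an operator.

ω^2

20 —HB4→ 4^2 + 4 —bump→ 5^2 + 5 = 30 —(−1)→ 29
29 —HB5→ 5^2 + 4 —bump→ 6^2 + 4 = 40 —(−1)→ 39
39 —HB6→ 6^2 + 3 —bump→ 7^2 + 3 = 52 —(−1)→ 51
51 —HB7→ 7^2 + 2 —bump→ 8^2 + 2 = 66 —(−1)→ 65
65 —HB8→ 8^2 + 1 —bump→ 9^2 + 1 = 82 —(−1)→ 81
81 —HB9→ 9^2 —bump→ 10^2 = 100 —(−1)→ 99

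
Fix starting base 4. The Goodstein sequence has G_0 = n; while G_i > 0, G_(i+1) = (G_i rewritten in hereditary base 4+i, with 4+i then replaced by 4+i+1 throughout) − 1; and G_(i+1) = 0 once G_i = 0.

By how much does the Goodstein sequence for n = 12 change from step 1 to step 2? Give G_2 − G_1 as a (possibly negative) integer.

G_0 = 12. HB_4(12) = 3·4. Bump = 15. G_1 = 14.
G_1 = 14. HB_5(14) = 2·5 + 4. Bump = 16. G_2 = 15.

1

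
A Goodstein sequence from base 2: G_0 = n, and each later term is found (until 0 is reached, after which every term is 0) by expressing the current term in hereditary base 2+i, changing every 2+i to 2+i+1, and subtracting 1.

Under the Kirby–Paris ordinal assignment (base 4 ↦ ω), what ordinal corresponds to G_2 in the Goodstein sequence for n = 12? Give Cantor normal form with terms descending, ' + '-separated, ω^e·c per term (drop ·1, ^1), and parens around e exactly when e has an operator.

step 0: 12 = 2^(2 + 1) + 2^2; sub 3 for 2: 3^(3 + 1) + 3^3; = 108; G_1 = 108−1 = 107
step 1: 107 = 3^(3 + 1) + 2·3^2 + 2·3 + 2; sub 4 for 3: 4^(4 + 1) + 2·4^2 + 2·4 + 2; = 1066; G_2 = 1066−1 = 1065

ω^(ω + 1) + ω^2·2 + ω·2 + 1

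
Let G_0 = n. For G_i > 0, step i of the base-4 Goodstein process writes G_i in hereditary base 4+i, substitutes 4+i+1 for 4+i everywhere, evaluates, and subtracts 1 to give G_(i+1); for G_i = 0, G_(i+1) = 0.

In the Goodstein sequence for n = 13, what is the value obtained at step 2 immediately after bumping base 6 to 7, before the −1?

base 4: 13 = 3·4 + 1; at 5: 3·5 + 1 = 16; next = 15
base 5: 15 = 3·5; at 6: 3·6 = 18; next = 17

19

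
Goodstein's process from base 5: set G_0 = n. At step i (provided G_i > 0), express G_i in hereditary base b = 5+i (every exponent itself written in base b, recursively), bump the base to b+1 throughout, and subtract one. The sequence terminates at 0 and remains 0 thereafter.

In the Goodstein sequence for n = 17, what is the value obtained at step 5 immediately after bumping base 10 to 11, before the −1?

G_0 = 17. HB_5(17) = 3·5 + 2. Bump = 20. G_1 = 19.
G_1 = 19. HB_6(19) = 3·6 + 1. Bump = 22. G_2 = 21.
G_2 = 21. HB_7(21) = 3·7. Bump = 24. G_3 = 23.
G_3 = 23. HB_8(23) = 2·8 + 7. Bump = 25. G_4 = 24.
G_4 = 24. HB_9(24) = 2·9 + 6. Bump = 26. G_5 = 25.
G_5 = 25. HB_10(25) = 2·10 + 5. Bump = 27. G_6 = 26.

27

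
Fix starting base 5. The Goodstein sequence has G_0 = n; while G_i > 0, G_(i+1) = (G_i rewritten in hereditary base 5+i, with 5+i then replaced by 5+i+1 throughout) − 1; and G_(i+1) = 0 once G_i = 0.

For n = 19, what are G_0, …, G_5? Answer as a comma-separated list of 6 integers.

G_0 = 19. HB_5(19) = 3·5 + 4. Bump = 22. G_1 = 21.
G_1 = 21. HB_6(21) = 3·6 + 3. Bump = 24. G_2 = 23.
G_2 = 23. HB_7(23) = 3·7 + 2. Bump = 26. G_3 = 25.
G_3 = 25. HB_8(25) = 3·8 + 1. Bump = 28. G_4 = 27.
G_4 = 27. HB_9(27) = 3·9. Bump = 30. G_5 = 29.

19, 21, 23, 25, 27, 29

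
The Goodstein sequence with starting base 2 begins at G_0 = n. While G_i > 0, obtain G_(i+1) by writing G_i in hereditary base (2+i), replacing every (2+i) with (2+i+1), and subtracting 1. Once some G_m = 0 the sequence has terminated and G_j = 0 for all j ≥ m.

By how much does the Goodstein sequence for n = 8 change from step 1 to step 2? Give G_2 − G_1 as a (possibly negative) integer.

473

(0) 8|_2 = 2^(2 + 1) ↦ 3^(3 + 1)|_3 = 81 ⇒ 80
(1) 80|_3 = 2·3^3 + 2·3^2 + 2·3 + 2 ↦ 2·4^4 + 2·4^2 + 2·4 + 2|_4 = 554 ⇒ 553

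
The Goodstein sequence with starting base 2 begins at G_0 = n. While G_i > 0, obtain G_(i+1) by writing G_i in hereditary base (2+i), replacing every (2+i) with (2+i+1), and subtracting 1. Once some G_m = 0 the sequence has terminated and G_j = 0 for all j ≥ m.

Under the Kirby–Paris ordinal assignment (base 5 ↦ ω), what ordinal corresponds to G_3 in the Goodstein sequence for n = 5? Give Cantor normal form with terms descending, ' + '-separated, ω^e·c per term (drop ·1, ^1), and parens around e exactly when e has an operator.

ω^3·3 + ω^2·3 + ω·3 + 2

step 0: 5 = 2^2 + 1; sub 3 for 2: 3^3 + 1; = 28; G_1 = 28−1 = 27
step 1: 27 = 3^3; sub 4 for 3: 4^4; = 256; G_2 = 256−1 = 255
step 2: 255 = 3·4^3 + 3·4^2 + 3·4 + 3; sub 5 for 4: 3·5^3 + 3·5^2 + 3·5 + 3; = 468; G_3 = 468−1 = 467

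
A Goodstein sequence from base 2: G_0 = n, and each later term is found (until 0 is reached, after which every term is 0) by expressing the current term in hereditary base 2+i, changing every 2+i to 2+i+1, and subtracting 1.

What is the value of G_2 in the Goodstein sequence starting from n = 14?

1281

base 2: 14 = 2^(2 + 1) + 2^2 + 2; at 3: 3^(3 + 1) + 3^3 + 3 = 111; next = 110
base 3: 110 = 3^(3 + 1) + 3^3 + 2; at 4: 4^(4 + 1) + 4^4 + 2 = 1282; next = 1281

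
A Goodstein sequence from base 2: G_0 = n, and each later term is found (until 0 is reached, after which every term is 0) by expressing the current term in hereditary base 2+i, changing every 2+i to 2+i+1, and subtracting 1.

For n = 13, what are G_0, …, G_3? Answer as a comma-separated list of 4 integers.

step 0: 13 = 2^(2 + 1) + 2^2 + 1; sub 3 for 2: 3^(3 + 1) + 3^3 + 1; = 109; G_1 = 109−1 = 108
step 1: 108 = 3^(3 + 1) + 3^3; sub 4 for 3: 4^(4 + 1) + 4^4; = 1280; G_2 = 1280−1 = 1279
step 2: 1279 = 4^(4 + 1) + 3·4^3 + 3·4^2 + 3·4 + 3; sub 5 for 4: 5^(5 + 1) + 3·5^3 + 3·5^2 + 3·5 + 3; = 16093; G_3 = 16093−1 = 16092

13, 108, 1279, 16092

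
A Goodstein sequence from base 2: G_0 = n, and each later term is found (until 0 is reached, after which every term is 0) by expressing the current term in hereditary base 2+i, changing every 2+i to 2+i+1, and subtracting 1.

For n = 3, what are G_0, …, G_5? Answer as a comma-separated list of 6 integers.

3, 3, 3, 2, 1, 0

base 2: 3 = 2 + 1; at 3: 3 + 1 = 4; next = 3
base 3: 3 = 3; at 4: 4 = 4; next = 3
base 4: 3 = 3; at 5: 3 = 3; next = 2
base 5: 2 = 2; at 6: 2 = 2; next = 1
base 6: 1 = 1; at 7: 1 = 1; next = 0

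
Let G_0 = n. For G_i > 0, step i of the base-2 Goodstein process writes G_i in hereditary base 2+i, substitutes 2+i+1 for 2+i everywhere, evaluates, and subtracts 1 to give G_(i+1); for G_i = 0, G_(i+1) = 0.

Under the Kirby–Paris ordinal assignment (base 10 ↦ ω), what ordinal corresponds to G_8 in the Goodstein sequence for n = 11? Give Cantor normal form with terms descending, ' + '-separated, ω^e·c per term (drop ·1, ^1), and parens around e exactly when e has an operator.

ω^ω·7 + ω^7·7 + ω^6·7 + ω^5·7 + ω^4·7 + ω^3·7 + ω^2·7 + ω·7 + 5

[0] 11 ≡ 2^(2 + 1) + 2 + 1 (base 2). Lift 3: 85. −1: 84.
[1] 84 ≡ 3^(3 + 1) + 3 (base 3). Lift 4: 1028. −1: 1027.
[2] 1027 ≡ 4^(4 + 1) + 3 (base 4). Lift 5: 15628. −1: 15627.
[3] 15627 ≡ 5^(5 + 1) + 2 (base 5). Lift 6: 279938. −1: 279937.
[4] 279937 ≡ 6^(6 + 1) + 1 (base 6). Lift 7: 5764802. −1: 5764801.
[5] 5764801 ≡ 7^(7 + 1) (base 7). Lift 8: 134217728. −1: 134217727.
[6] 134217727 ≡ 7·8^8 + 7·8^7 + 7·8^6 + 7·8^5 + 7·8^4 + 7·8^3 + 7·8^2 + 7·8 + 7 (base 8). Lift 9: 2749609303. −1: 2749609302.
[7] 2749609302 ≡ 7·9^9 + 7·9^7 + 7·9^6 + 7·9^5 + 7·9^4 + 7·9^3 + 7·9^2 + 7·9 + 6 (base 9). Lift 10: 70077777776. −1: 70077777775.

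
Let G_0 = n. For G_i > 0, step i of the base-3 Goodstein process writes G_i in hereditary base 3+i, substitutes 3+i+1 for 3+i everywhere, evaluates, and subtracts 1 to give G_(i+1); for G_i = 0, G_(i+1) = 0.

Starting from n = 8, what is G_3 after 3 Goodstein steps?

(0) 8|_3 = 2·3 + 2 ↦ 2·4 + 2|_4 = 10 ⇒ 9
(1) 9|_4 = 2·4 + 1 ↦ 2·5 + 1|_5 = 11 ⇒ 10
(2) 10|_5 = 2·5 ↦ 2·6|_6 = 12 ⇒ 11
(3) 11|_6 = 6 + 5 ↦ 7 + 5|_7 = 12 ⇒ 11

11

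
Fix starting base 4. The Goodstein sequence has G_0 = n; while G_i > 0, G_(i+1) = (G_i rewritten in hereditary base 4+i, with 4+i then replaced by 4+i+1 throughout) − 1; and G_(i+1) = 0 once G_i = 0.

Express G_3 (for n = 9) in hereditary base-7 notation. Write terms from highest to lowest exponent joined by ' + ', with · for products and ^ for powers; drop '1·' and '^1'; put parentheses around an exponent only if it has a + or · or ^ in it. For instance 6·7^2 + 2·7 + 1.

[0] 9 ≡ 2·4 + 1 (base 4). Lift 5: 11. −1: 10.
[1] 10 ≡ 2·5 (base 5). Lift 6: 12. −1: 11.
[2] 11 ≡ 6 + 5 (base 6). Lift 7: 12. −1: 11.

7 + 4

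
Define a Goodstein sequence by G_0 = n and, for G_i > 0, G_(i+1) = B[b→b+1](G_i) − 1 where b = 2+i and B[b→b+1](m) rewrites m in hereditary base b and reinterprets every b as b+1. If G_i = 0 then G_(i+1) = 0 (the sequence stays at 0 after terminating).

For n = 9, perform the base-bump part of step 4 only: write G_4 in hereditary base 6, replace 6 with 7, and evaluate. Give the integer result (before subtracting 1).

2471827

9 —HB2→ 2^(2 + 1) + 1 —bump→ 3^(3 + 1) + 1 = 82 —(−1)→ 81
81 —HB3→ 3^(3 + 1) —bump→ 4^(4 + 1) = 1024 —(−1)→ 1023
1023 —HB4→ 3·4^4 + 3·4^3 + 3·4^2 + 3·4 + 3 —bump→ 3·5^5 + 3·5^3 + 3·5^2 + 3·5 + 3 = 9843 —(−1)→ 9842
9842 —HB5→ 3·5^5 + 3·5^3 + 3·5^2 + 3·5 + 2 —bump→ 3·6^6 + 3·6^3 + 3·6^2 + 3·6 + 2 = 140744 —(−1)→ 140743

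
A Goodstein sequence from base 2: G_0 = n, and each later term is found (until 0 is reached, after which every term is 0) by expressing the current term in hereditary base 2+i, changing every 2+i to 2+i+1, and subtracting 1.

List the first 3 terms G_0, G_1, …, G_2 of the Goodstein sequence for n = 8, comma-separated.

[0] 8 ≡ 2^(2 + 1) (base 2). Lift 3: 81. −1: 80.
[1] 80 ≡ 2·3^3 + 2·3^2 + 2·3 + 2 (base 3). Lift 4: 554. −1: 553.

8, 80, 553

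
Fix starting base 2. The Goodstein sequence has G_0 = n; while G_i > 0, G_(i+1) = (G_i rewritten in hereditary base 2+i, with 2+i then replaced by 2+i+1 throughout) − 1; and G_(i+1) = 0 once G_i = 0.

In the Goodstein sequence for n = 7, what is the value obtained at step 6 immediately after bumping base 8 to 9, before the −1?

37665880

base 2: 7 = 2^2 + 2 + 1; at 3: 3^3 + 3 + 1 = 31; next = 30
base 3: 30 = 3^3 + 3; at 4: 4^4 + 4 = 260; next = 259
base 4: 259 = 4^4 + 3; at 5: 5^5 + 3 = 3128; next = 3127
base 5: 3127 = 5^5 + 2; at 6: 6^6 + 2 = 46658; next = 46657
base 6: 46657 = 6^6 + 1; at 7: 7^7 + 1 = 823544; next = 823543
base 7: 823543 = 7^7; at 8: 8^8 = 16777216; next = 16777215
base 8: 16777215 = 7·8^7 + 7·8^6 + 7·8^5 + 7·8^4 + 7·8^3 + 7·8^2 + 7·8 + 7; at 9: 7·9^7 + 7·9^6 + 7·9^5 + 7·9^4 + 7·9^3 + 7·9^2 + 7·9 + 7 = 37665880; next = 37665879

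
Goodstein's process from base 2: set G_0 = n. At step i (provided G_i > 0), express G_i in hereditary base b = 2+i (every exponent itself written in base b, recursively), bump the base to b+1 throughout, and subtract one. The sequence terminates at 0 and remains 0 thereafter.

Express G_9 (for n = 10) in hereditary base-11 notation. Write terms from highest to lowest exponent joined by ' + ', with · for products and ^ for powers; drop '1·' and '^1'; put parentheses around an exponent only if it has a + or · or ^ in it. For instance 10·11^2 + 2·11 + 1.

5·11^11 + 5·11^5 + 5·11^4 + 5·11^3 + 5·11^2 + 5·11

(0) 10|_2 = 2^(2 + 1) + 2 ↦ 3^(3 + 1) + 3|_3 = 84 ⇒ 83
(1) 83|_3 = 3^(3 + 1) + 2 ↦ 4^(4 + 1) + 2|_4 = 1026 ⇒ 1025
(2) 1025|_4 = 4^(4 + 1) + 1 ↦ 5^(5 + 1) + 1|_5 = 15626 ⇒ 15625
(3) 15625|_5 = 5^(5 + 1) ↦ 6^(6 + 1)|_6 = 279936 ⇒ 279935
(4) 279935|_6 = 5·6^6 + 5·6^5 + 5·6^4 + 5·6^3 + 5·6^2 + 5·6 + 5 ↦ 5·7^7 + 5·7^5 + 5·7^4 + 5·7^3 + 5·7^2 + 5·7 + 5|_7 = 4215755 ⇒ 4215754
(5) 4215754|_7 = 5·7^7 + 5·7^5 + 5·7^4 + 5·7^3 + 5·7^2 + 5·7 + 4 ↦ 5·8^8 + 5·8^5 + 5·8^4 + 5·8^3 + 5·8^2 + 5·8 + 4|_8 = 84073324 ⇒ 84073323
(6) 84073323|_8 = 5·8^8 + 5·8^5 + 5·8^4 + 5·8^3 + 5·8^2 + 5·8 + 3 ↦ 5·9^9 + 5·9^5 + 5·9^4 + 5·9^3 + 5·9^2 + 5·9 + 3|_9 = 1937434593 ⇒ 1937434592
(7) 1937434592|_9 = 5·9^9 + 5·9^5 + 5·9^4 + 5·9^3 + 5·9^2 + 5·9 + 2 ↦ 5·10^10 + 5·10^5 + 5·10^4 + 5·10^3 + 5·10^2 + 5·10 + 2|_10 = 50000555552 ⇒ 50000555551
(8) 50000555551|_10 = 5·10^10 + 5·10^5 + 5·10^4 + 5·10^3 + 5·10^2 + 5·10 + 1 ↦ 5·11^11 + 5·11^5 + 5·11^4 + 5·11^3 + 5·11^2 + 5·11 + 1|_11 = 1426559238831 ⇒ 1426559238830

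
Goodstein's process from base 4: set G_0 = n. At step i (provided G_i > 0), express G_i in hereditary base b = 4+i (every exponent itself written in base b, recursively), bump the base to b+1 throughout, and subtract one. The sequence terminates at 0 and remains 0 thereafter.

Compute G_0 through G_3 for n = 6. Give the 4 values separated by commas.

base 4: 6 = 4 + 2; at 5: 5 + 2 = 7; next = 6
base 5: 6 = 5 + 1; at 6: 6 + 1 = 7; next = 6
base 6: 6 = 6; at 7: 7 = 7; next = 6

6, 6, 6, 6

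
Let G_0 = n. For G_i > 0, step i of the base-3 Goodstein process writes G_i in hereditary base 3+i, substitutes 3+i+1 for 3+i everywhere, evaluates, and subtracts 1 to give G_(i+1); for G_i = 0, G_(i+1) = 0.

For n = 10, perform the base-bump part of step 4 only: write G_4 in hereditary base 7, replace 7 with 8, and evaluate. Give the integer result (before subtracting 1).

(0) 10|_3 = 3^2 + 1 ↦ 4^2 + 1|_4 = 17 ⇒ 16
(1) 16|_4 = 4^2 ↦ 5^2|_5 = 25 ⇒ 24
(2) 24|_5 = 4·5 + 4 ↦ 4·6 + 4|_6 = 28 ⇒ 27
(3) 27|_6 = 4·6 + 3 ↦ 4·7 + 3|_7 = 31 ⇒ 30
(4) 30|_7 = 4·7 + 2 ↦ 4·8 + 2|_8 = 34 ⇒ 33

34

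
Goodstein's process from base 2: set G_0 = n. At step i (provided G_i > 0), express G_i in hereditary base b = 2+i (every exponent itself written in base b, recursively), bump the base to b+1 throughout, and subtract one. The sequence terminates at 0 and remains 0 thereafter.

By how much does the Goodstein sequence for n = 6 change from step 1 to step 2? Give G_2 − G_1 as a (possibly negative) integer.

228

(0) 6|_2 = 2^2 + 2 ↦ 3^3 + 3|_3 = 30 ⇒ 29
(1) 29|_3 = 3^3 + 2 ↦ 4^4 + 2|_4 = 258 ⇒ 257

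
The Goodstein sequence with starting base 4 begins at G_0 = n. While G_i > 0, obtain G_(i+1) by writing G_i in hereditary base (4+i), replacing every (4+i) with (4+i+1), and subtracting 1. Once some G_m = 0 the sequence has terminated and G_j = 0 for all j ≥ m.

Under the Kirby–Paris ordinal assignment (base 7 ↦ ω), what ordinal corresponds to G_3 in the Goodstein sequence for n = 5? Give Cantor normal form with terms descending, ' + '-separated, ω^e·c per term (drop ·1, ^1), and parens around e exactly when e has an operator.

G_0 = 5. HB_4(5) = 4 + 1. Bump = 6. G_1 = 5.
G_1 = 5. HB_5(5) = 5. Bump = 6. G_2 = 5.
G_2 = 5. HB_6(5) = 5. Bump = 5. G_3 = 4.
G_3 = 4. HB_7(4) = 4. Bump = 4. G_4 = 3.

4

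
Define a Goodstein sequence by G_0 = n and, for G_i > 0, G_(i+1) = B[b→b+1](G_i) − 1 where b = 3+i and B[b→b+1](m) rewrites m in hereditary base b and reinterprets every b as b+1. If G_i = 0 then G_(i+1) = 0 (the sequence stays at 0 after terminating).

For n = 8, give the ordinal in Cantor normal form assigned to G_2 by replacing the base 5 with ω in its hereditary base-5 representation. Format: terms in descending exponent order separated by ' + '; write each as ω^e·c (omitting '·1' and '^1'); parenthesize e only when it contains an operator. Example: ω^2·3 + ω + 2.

ω·2

8 —HB3→ 2·3 + 2 —bump→ 2·4 + 2 = 10 —(−1)→ 9
9 —HB4→ 2·4 + 1 —bump→ 2·5 + 1 = 11 —(−1)→ 10
10 —HB5→ 2·5 —bump→ 2·6 = 12 —(−1)→ 11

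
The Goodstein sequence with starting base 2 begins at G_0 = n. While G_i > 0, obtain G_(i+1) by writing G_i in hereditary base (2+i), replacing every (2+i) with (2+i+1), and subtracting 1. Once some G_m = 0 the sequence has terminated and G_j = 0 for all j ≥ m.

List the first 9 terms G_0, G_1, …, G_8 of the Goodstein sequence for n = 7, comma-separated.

7, 30, 259, 3127, 46657, 823543, 16777215, 37665879, 77777775

base 2: 7 = 2^2 + 2 + 1; at 3: 3^3 + 3 + 1 = 31; next = 30
base 3: 30 = 3^3 + 3; at 4: 4^4 + 4 = 260; next = 259
base 4: 259 = 4^4 + 3; at 5: 5^5 + 3 = 3128; next = 3127
base 5: 3127 = 5^5 + 2; at 6: 6^6 + 2 = 46658; next = 46657
base 6: 46657 = 6^6 + 1; at 7: 7^7 + 1 = 823544; next = 823543
base 7: 823543 = 7^7; at 8: 8^8 = 16777216; next = 16777215
base 8: 16777215 = 7·8^7 + 7·8^6 + 7·8^5 + 7·8^4 + 7·8^3 + 7·8^2 + 7·8 + 7; at 9: 7·9^7 + 7·9^6 + 7·9^5 + 7·9^4 + 7·9^3 + 7·9^2 + 7·9 + 7 = 37665880; next = 37665879
base 9: 37665879 = 7·9^7 + 7·9^6 + 7·9^5 + 7·9^4 + 7·9^3 + 7·9^2 + 7·9 + 6; at 10: 7·10^7 + 7·10^6 + 7·10^5 + 7·10^4 + 7·10^3 + 7·10^2 + 7·10 + 6 = 77777776; next = 77777775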